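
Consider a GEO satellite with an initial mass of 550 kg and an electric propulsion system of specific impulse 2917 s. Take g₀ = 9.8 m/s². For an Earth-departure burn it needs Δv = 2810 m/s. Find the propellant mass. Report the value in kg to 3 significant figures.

propellant mass ≈ 51.5 kg

v_e = Isp · g₀ = 2917 × 9.8 = 28586.6 m/s.
Using Δv = v_e ln(m₀/m_f): m₀/m_f = exp(Δv / v_e) = exp(2810 / 28586.6) = exp(0.0983) = 1.1033.
m_f = 550 / 1.1033 = 498.504 kg, so propellant = m₀ − m_f = 550 − 498.504 = 51.496 kg.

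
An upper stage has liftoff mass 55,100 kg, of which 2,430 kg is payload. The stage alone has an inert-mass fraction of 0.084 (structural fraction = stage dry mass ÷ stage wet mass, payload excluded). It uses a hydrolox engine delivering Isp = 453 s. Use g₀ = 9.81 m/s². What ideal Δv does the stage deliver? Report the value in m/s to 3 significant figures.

Stage wet mass = m₀ − payload = 55,100 − 2,430 = 52,670 kg.
Stage dry mass = ε × stage wet mass = 0.084 × 52,670 = 4,424.28 kg.
Burnout mass m_f = stage dry + payload = 4,424.28 + 2,430 = 6,854.28 kg.
v_e = Isp · g₀ = 453 × 9.81 = 4443.9 m/s.
Δv = v_e · ln(55,100/6,854.28) = 4443.9 × ln(8.039) = 4443.9 × 2.0843 ≈ 9262 m/s.

Δv ≈ 9260 m/s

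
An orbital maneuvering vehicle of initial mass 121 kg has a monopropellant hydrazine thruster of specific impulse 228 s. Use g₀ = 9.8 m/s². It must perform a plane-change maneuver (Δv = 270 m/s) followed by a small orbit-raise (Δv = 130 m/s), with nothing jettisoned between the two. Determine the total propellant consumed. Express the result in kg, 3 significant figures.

v_e = Isp · g₀ = 228 × 9.8 = 2234.4 m/s.
After the first burn: m = 121 × exp(−270/2234.4) = 121 × 0.88618 = 107.228 kg.
After the second burn: m = 107.228 × exp(−130/2234.4) = 107.228 × 0.94348 = 101.167 kg.
Total propellant = m₀ − m_final = 121 − 101.167 = 19.833 kg.

total propellant consumed ≈ 19.8 kg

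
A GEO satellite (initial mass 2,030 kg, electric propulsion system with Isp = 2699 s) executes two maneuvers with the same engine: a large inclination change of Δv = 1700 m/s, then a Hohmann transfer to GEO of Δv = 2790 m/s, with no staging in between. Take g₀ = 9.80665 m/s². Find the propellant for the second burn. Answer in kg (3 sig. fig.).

v_e = Isp · g₀ = 2699 × 9.80665 = 26468.1 m/s.
After the first burn: m = 2030 × exp(−1700/26468.1) = 2030 × 0.93779 = 1,903.71 kg.
After the second burn: m = 1,903.71 × exp(−2790/26468.1) = 1,903.71 × 0.89996 = 1,713.26 kg.
Second-burn propellant = 1,903.71 − 1,713.26 = 190.45 kg.

propellant for the second burn ≈ 190 kg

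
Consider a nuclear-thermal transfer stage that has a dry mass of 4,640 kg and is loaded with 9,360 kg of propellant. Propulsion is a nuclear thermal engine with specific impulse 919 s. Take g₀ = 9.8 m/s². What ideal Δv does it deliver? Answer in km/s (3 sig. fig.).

v_e = Isp · g₀ = 919 × 9.8 = 9006.2 m/s.
m₀ = m_dry + m_prop = 4,640 + 9,360 = 14,000 kg.
Rocket equation: Δv = v_e · ln(m₀/m_f) = 9006.2 × ln(3.017) = 9006.2 × 1.1043 ≈ 9945.9 m/s.

Δv ≈ 9.95 km/s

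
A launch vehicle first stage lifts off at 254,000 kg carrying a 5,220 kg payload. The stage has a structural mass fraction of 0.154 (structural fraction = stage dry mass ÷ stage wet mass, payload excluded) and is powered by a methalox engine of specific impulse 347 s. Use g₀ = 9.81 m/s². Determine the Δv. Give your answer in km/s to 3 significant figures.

Stage wet mass = m₀ − payload = 254,000 − 5,220 = 248,780 kg.
Stage dry mass = ε × stage wet mass = 0.154 × 248,780 = 38,312.1 kg.
Burnout mass m_f = stage dry + payload = 38,312.1 + 5,220 = 43,532.1 kg.
v_e = Isp · g₀ = 347 × 9.81 = 3404.1 m/s.
Δv = v_e · ln(254,000/43,532.1) = 3404.1 × ln(5.835) = 3404.1 × 1.7638 ≈ 6004 m/s.

Δv ≈ 6.00 km/s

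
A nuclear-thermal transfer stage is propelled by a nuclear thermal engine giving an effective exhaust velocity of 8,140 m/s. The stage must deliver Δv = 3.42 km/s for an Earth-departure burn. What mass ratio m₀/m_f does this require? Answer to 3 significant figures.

Rocket equation: m₀/m_f = exp(Δv / v_e) = exp(3420 / 8140.0) = exp(0.4201) = 1.5222.

mass ratio ≈ 1.52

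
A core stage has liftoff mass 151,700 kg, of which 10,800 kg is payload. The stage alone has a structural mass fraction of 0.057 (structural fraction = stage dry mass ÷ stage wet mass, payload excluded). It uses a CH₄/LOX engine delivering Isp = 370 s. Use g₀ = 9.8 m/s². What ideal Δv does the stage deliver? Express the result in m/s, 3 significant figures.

Δv ≈ 7570 m/s

Stage wet mass = m₀ − payload = 151,700 − 10,800 = 140,900 kg.
Stage dry mass = ε × stage wet mass = 0.057 × 140,900 = 8,031.3 kg.
Burnout mass m_f = stage dry + payload = 8,031.3 + 10,800 = 18,831.3 kg.
v_e = Isp · g₀ = 370 × 9.8 = 3626.0 m/s.
From the ideal rocket equation, Δv = v_e · ln(151,700/18,831.3) = 3626.0 × ln(8.056) = 3626.0 × 2.0864 ≈ 7565 m/s.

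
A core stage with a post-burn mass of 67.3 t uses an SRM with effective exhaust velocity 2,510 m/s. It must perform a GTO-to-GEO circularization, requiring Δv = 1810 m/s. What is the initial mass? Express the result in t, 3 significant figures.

m₀/m_f = exp(Δv / v_e) = exp(1810 / 2510.0) = exp(0.7211) = 2.0567.
m₀ = m_f × 2.0567 = 67.3 × 2.0567 = 138.416 t.

initial mass ≈ 138 t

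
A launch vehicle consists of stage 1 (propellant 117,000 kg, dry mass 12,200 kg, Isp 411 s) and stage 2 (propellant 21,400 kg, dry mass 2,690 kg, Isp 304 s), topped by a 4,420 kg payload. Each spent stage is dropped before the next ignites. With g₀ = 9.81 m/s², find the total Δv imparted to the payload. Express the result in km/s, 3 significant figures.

Ignition mass of stage 1 = 117,000+12,200 + 21,400+2,690 + 4,420 = 157,710 kg.
Stage 1: m₀ = 157,710 kg, m_f = 157,710 − 117,000 = 40,710 kg; Δv = 411×9.81×ln(3.874) = 4031.9×1.3543 ≈ 5460 m/s.
Stage 2: m₀ = 28,510 kg, m_f = 28,510 − 21,400 = 7,110 kg; Δv = 304×9.81×ln(4.01) = 2982.2×1.3888 ≈ 4142 m/s.
Total Δv = 5460 + 4142 = 9602 m/s.

Δv ≈ 9.60 km/s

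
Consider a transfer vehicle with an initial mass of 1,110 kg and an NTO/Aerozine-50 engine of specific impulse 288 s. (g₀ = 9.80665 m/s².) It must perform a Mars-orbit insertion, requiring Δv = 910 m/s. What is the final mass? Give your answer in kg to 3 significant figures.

final mass ≈ 804 kg

v_e = Isp · g₀ = 288 × 9.80665 = 2824.3 m/s.
m₀/m_f = exp(Δv / v_e) = exp(910 / 2824.3) = exp(0.3222) = 1.3802.
m_f = m₀ / 1.3802 = 1,110 / 1.3802 = 804.231 kg.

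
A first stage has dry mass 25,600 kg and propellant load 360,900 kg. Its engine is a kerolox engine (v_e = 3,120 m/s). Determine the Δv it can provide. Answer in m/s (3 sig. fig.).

m₀ = m_dry + m_prop = 25,600 + 360,900 = 386,500 kg.
Δv = v_e · ln(m₀/m_f) = 3120.0 × ln(15.1) = 3120.0 × 2.7145 ≈ 8469.4 m/s.

Δv ≈ 8470 m/s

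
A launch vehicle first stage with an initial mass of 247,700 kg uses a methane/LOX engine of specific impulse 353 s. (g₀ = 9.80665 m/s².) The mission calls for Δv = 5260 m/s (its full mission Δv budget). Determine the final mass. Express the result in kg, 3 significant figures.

v_e = Isp · g₀ = 353 × 9.80665 = 3461.7 m/s.
m₀/m_f = exp(Δv / v_e) = exp(5260 / 3461.7) = exp(1.5195) = 4.5698.
m_f = m₀ / 4.5698 = 247,700 / 4.5698 = 54,203.7 kg.

final mass ≈ 54200 kg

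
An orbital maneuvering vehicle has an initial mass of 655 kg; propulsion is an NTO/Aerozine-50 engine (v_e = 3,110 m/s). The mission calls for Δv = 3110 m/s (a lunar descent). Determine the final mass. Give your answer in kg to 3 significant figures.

By the Tsiolkovsky rocket equation, m₀/m_f = exp(Δv / v_e) = exp(3110 / 3110.0) = exp(1.0000) = 2.7183.
m_f = m₀ / 2.7183 = 655 / 2.7183 = 240.959 kg.

final mass ≈ 241 kg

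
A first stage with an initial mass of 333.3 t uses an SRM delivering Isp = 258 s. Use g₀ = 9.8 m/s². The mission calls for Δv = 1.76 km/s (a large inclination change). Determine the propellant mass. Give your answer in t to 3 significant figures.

propellant mass ≈ 167 t

v_e = Isp · g₀ = 258 × 9.8 = 2528.4 m/s.
By the Tsiolkovsky rocket equation, m₀/m_f = exp(Δv / v_e) = exp(1760 / 2528.4) = exp(0.6961) = 2.0059.
m_f = 333.3 / 2.0059 = 166.16 t, so propellant = m₀ − m_f = 333.3 − 166.16 = 167.14 t.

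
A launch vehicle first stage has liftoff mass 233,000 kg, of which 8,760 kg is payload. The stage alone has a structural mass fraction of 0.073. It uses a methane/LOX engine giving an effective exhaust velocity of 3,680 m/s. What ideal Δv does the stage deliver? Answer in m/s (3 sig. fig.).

Stage wet mass = m₀ − payload = 233,000 − 8,760 = 224,240 kg.
Stage dry mass = ε × stage wet mass = 0.073 × 224,240 = 16,369.5 kg.
Burnout mass m_f = stage dry + payload = 16,369.5 + 8,760 = 25,129.5 kg.
By the Tsiolkovsky rocket equation, Δv = v_e · ln(233,000/25,129.5) = 3680.0 × ln(9.272) = 3680.0 × 2.2270 ≈ 8195 m/s.

Δv ≈ 8200 m/s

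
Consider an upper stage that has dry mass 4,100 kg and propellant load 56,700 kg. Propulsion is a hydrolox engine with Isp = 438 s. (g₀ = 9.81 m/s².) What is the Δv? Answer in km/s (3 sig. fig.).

v_e = Isp · g₀ = 438 × 9.81 = 4296.8 m/s.
m₀ = m_dry + m_prop = 4,100 + 56,700 = 60,800 kg.
By the Tsiolkovsky rocket equation, Δv = v_e · ln(m₀/m_f) = 4296.8 × ln(14.83) = 4296.8 × 2.6966 ≈ 11586.7 m/s.

Δv ≈ 11.6 km/s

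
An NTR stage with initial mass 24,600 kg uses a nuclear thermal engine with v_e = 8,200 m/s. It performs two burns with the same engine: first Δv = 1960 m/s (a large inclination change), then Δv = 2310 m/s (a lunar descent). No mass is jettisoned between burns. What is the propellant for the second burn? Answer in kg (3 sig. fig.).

After the first burn: m = 24600 × exp(−1960/8200.0) = 24600 × 0.78740 = 19,370 kg.
After the second burn: m = 19,370 × exp(−2310/8200.0) = 19,370 × 0.75449 = 14,614.5 kg.
Second-burn propellant = 19,370 − 14,614.5 = 4,755.5 kg.

propellant for the second burn ≈ 4760 kg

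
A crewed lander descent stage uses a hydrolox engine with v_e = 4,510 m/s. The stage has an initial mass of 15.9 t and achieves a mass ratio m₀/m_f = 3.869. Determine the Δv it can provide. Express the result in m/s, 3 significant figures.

Δv ≈ 6100 m/s

Δv = v_e · ln(3.869) = 4510.0 × 1.3530 ≈ 6102.0 m/s.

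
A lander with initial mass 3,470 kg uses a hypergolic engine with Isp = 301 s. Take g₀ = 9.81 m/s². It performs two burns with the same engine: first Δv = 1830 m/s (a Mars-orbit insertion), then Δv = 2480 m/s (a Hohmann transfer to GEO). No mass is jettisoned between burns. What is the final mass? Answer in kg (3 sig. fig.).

v_e = Isp · g₀ = 301 × 9.81 = 2952.8 m/s.
After the first burn: m = 3470 × exp(−1830/2952.8) = 3470 × 0.53808 = 1,867.14 kg.
After the second burn: m = 1,867.14 × exp(−2480/2952.8) = 1,867.14 × 0.43176 = 806.156 kg.

final mass ≈ 806 kg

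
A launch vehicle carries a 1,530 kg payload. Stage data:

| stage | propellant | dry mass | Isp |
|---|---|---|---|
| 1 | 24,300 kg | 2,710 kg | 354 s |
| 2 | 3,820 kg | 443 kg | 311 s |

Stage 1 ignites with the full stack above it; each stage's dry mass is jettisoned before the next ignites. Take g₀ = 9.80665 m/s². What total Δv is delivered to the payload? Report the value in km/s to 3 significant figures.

Ignition mass of stage 1 = 24,300+2,710 + 3,820+443 + 1,530 = 32,803 kg.
Stage 1: m₀ = 32,803 kg, m_f = 32,803 − 24,300 = 8,503 kg; Δv = 354×9.80665×ln(3.858) = 3471.6×1.3501 ≈ 4687 m/s.
Stage 2: m₀ = 5,793 kg, m_f = 5,793 − 3,820 = 1,973 kg; Δv = 311×9.80665×ln(2.936) = 3049.9×1.0771 ≈ 3285 m/s.
Total Δv = 4687 + 3285 = 7972 m/s.

Δv ≈ 7.97 km/s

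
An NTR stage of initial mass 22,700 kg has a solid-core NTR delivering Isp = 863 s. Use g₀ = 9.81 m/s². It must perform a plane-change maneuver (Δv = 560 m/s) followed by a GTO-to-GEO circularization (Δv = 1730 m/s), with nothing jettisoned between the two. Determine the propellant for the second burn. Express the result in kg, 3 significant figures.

v_e = Isp · g₀ = 863 × 9.81 = 8466.0 m/s.
After the first burn: m = 22700 × exp(−560/8466.0) = 22700 × 0.93599 = 21,247 kg.
After the second burn: m = 21,247 × exp(−1730/8466.0) = 21,247 × 0.81518 = 17,320.1 kg.
Second-burn propellant = 21,247 − 17,320.1 = 3,926.9 kg.

propellant for the second burn ≈ 3930 kg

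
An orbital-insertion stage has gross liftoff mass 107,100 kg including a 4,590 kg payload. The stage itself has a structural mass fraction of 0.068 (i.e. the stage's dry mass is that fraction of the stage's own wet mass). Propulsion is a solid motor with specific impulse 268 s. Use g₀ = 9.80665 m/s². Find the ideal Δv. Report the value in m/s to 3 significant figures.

Δv ≈ 5850 m/s

Stage wet mass = m₀ − payload = 107,100 − 4,590 = 102,510 kg.
Stage dry mass = ε × stage wet mass = 0.068 × 102,510 = 6,970.68 kg.
Burnout mass m_f = stage dry + payload = 6,970.68 + 4,590 = 11,560.68 kg.
v_e = Isp · g₀ = 268 × 9.80665 = 2628.2 m/s.
Δv = v_e · ln(107,100/11,560.68) = 2628.2 × ln(9.264) = 2628.2 × 2.2262 ≈ 5851 m/s.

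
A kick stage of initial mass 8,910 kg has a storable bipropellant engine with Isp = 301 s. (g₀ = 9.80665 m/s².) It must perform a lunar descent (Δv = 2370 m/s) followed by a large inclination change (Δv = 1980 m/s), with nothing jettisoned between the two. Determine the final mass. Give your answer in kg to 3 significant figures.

v_e = Isp · g₀ = 301 × 9.80665 = 2951.8 m/s.
After the first burn: m = 8910 × exp(−2370/2951.8) = 8910 × 0.44803 = 3,991.95 kg.
After the second burn: m = 3,991.95 × exp(−1980/2951.8) = 3,991.95 × 0.51131 = 2,041.12 kg.

final mass ≈ 2040 kg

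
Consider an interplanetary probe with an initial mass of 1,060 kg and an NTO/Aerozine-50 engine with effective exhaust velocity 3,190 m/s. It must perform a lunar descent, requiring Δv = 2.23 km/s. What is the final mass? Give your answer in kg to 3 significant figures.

Using Δv = v_e ln(m₀/m_f): m₀/m_f = exp(Δv / v_e) = exp(2230 / 3190.0) = exp(0.6991) = 2.0119.
m_f = m₀ / 2.0119 = 1,060 / 2.0119 = 526.865 kg.

final mass ≈ 527 kg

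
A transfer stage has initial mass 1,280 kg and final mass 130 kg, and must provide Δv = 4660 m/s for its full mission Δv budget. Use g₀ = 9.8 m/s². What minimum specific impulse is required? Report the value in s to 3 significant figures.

ln(m₀/m_f) = ln(1280/130) = ln(9.846) = 2.2871.
v_e = Δv / ln(m₀/m_f) = 4660 / 2.2871 = 2037.5 m/s.
Isp = v_e / g₀ = 2037.5 / 9.8 = 207.9 s.

Isp ≈ 208 s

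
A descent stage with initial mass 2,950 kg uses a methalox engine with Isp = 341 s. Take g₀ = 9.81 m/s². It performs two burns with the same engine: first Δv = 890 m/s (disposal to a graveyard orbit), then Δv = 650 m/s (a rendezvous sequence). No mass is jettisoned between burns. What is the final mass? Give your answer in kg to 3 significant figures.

final mass ≈ 1860 kg

v_e = Isp · g₀ = 341 × 9.81 = 3345.2 m/s.
After the first burn: m = 2950 × exp(−890/3345.2) = 2950 × 0.76640 = 2,260.88 kg.
After the second burn: m = 2,260.88 × exp(−650/3345.2) = 2,260.88 × 0.82340 = 1,861.61 kg.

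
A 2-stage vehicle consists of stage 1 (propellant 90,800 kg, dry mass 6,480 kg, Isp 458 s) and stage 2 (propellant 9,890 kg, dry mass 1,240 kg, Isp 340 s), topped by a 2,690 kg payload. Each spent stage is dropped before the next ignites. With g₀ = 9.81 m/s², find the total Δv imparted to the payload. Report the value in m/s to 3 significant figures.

Ignition mass of stage 1 = 90,800+6,480 + 9,890+1,240 + 2,690 = 111,100 kg.
Stage 1: m₀ = 111,100 kg, m_f = 111,100 − 90,800 = 20,300 kg; Δv = 458×9.81×ln(5.473) = 4493.0×1.6998 ≈ 7637 m/s.
Stage 2: m₀ = 13,820 kg, m_f = 13,820 − 9,890 = 3,930 kg; Δv = 340×9.81×ln(3.517) = 3335.4×1.2575 ≈ 4194 m/s.
Total Δv = 7637 + 4194 = 11831 m/s.

Δv ≈ 11800 m/s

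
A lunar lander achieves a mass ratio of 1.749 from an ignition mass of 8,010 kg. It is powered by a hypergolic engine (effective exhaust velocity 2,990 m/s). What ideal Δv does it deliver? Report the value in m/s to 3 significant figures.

Δv = v_e · ln(1.749) = 2990.0 × 0.5590 ≈ 1671.5 m/s.

Δv ≈ 1670 m/s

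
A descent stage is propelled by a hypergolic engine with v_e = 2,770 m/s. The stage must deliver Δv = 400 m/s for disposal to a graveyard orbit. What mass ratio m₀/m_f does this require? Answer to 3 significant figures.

Rocket equation: m₀/m_f = exp(Δv / v_e) = exp(400 / 2770.0) = exp(0.1444) = 1.1554.

mass ratio ≈ 1.16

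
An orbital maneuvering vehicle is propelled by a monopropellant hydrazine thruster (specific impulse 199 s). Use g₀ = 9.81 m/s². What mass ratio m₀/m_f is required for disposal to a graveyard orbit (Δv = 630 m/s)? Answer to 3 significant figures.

v_e = Isp · g₀ = 199 × 9.81 = 1952.2 m/s.
m₀/m_f = exp(Δv / v_e) = exp(630 / 1952.2) = exp(0.3227) = 1.3809.

mass ratio ≈ 1.38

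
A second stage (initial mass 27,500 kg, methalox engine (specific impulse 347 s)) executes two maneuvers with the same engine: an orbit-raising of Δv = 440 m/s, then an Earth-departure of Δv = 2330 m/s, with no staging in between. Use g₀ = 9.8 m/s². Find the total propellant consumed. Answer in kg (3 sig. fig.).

total propellant consumed ≈ 15300 kg

v_e = Isp · g₀ = 347 × 9.8 = 3400.6 m/s.
After the first burn: m = 27500 × exp(−440/3400.6) = 27500 × 0.87863 = 24,162.3 kg.
After the second burn: m = 24,162.3 × exp(−2330/3400.6) = 24,162.3 × 0.50400 = 12,177.8 kg.
Total propellant = m₀ − m_final = 27500 − 12,177.8 = 15,322.2 kg.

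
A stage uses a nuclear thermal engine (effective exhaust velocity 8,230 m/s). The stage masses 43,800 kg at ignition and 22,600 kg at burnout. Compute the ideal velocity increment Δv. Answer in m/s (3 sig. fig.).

By the Tsiolkovsky rocket equation, Δv = v_e · ln(m₀/m_f) = 8230.0 × ln(1.938) = 8230.0 × 0.6617 ≈ 5445.7 m/s.

Δv ≈ 5450 m/s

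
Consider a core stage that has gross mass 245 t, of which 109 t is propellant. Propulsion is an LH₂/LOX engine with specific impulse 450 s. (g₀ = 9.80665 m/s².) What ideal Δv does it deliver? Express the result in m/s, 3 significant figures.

v_e = Isp · g₀ = 450 × 9.80665 = 4413.0 m/s.
m_f = m₀ − m_prop = 245 − 109 = 136 t.
Δv = v_e · ln(m₀/m_f) = 4413.0 × ln(1.801) = 4413.0 × 0.5886 ≈ 2597.5 m/s.

Δv ≈ 2600 m/s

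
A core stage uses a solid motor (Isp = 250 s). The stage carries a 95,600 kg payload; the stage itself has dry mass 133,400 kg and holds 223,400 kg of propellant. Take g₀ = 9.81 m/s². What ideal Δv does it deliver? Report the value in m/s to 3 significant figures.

v_e = Isp · g₀ = 250 × 9.81 = 2452.5 m/s.
m₀ = payload + dry + propellant = 95,600 + 133,400 + 223,400 = 452,400 kg.
m_f = payload + dry = 95,600 + 133,400 = 229,000 kg.
Rocket equation: Δv = v_e · ln(m₀/m_f) = 2452.5 × ln(1.976) = 2452.5 × 0.6808 ≈ 1669.8 m/s.

Δv ≈ 1670 m/s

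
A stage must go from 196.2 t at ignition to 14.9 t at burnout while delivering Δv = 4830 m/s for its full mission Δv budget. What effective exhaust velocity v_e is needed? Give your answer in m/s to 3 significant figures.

v_e ≈ 1870 m/s

ln(m₀/m_f) = ln(196200/14900) = ln(13.17) = 2.5778.
v_e = Δv / ln(m₀/m_f) = 4830 / 2.5778 = 1873.7 m/s.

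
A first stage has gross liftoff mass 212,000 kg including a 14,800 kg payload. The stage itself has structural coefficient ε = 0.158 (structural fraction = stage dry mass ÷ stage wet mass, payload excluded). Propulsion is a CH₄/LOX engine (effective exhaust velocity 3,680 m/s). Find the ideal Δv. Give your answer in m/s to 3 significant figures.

Δv ≈ 5630 m/s

Stage wet mass = m₀ − payload = 212,000 − 14,800 = 197,200 kg.
Stage dry mass = ε × stage wet mass = 0.158 × 197,200 = 31,157.6 kg.
Burnout mass m_f = stage dry + payload = 31,157.6 + 14,800 = 45,957.6 kg.
By the Tsiolkovsky rocket equation, Δv = v_e · ln(212,000/45,957.6) = 3680.0 × ln(4.613) = 3680.0 × 1.5289 ≈ 5626 m/s.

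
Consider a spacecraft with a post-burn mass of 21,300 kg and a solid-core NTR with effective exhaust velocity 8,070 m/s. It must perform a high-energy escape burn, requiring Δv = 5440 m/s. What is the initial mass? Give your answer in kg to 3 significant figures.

initial mass ≈ 41800 kg

m₀/m_f = exp(Δv / v_e) = exp(5440 / 8070.0) = exp(0.6741) = 1.9623.
m₀ = m_f × 1.9623 = 21,300 × 1.9623 = 41,797 kg.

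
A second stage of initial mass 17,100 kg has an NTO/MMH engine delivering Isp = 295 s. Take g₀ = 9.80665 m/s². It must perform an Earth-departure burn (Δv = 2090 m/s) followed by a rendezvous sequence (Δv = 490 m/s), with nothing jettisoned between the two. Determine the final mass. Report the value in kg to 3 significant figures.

v_e = Isp · g₀ = 295 × 9.80665 = 2893.0 m/s.
After the first burn: m = 17100 × exp(−2090/2893.0) = 17100 × 0.48556 = 8,303.08 kg.
After the second burn: m = 8,303.08 × exp(−490/2893.0) = 8,303.08 × 0.84419 = 7,009.38 kg.

final mass ≈ 7010 kg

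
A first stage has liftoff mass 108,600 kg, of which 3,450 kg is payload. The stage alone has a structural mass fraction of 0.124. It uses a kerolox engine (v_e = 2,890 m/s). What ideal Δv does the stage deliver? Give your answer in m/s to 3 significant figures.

Δv ≈ 5450 m/s

Stage wet mass = m₀ − payload = 108,600 − 3,450 = 105,150 kg.
Stage dry mass = ε × stage wet mass = 0.124 × 105,150 = 13,038.6 kg.
Burnout mass m_f = stage dry + payload = 13,038.6 + 3,450 = 16,488.6 kg.
By the Tsiolkovsky rocket equation, Δv = v_e · ln(108,600/16,488.6) = 2890.0 × ln(6.586) = 2890.0 × 1.8850 ≈ 5448 m/s.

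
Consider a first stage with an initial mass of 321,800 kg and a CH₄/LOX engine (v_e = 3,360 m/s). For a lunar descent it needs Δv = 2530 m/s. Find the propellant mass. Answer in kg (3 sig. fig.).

m₀/m_f = exp(Δv / v_e) = exp(2530 / 3360.0) = exp(0.7530) = 2.1233.
m_f = 321,800 / 2.1233 = 151,557 kg, so propellant = m₀ − m_f = 321,800 − 151,557 = 170,243 kg.

propellant mass ≈ 170000 kg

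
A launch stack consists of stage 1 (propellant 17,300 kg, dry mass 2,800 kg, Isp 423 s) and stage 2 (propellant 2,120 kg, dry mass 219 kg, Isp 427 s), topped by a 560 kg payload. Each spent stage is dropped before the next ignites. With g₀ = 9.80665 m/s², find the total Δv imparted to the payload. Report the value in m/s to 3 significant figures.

Ignition mass of stage 1 = 17,300+2,800 + 2,120+219 + 560 = 22,999 kg.
Stage 1: m₀ = 22,999 kg, m_f = 22,999 − 17,300 = 5,699 kg; Δv = 423×9.80665×ln(4.036) = 4148.2×1.3952 ≈ 5787 m/s.
Stage 2: m₀ = 2,899 kg, m_f = 2,899 − 2,120 = 779 kg; Δv = 427×9.80665×ln(3.721) = 4187.4×1.3141 ≈ 5503 m/s.
Total Δv = 5787 + 5503 = 11290 m/s.

Δv ≈ 11300 m/s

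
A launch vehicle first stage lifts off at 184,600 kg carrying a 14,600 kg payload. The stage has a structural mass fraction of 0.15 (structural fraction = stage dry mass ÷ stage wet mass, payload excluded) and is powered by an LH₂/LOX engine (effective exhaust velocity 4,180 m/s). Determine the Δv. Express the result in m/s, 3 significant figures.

Δv ≈ 6380 m/s

Stage wet mass = m₀ − payload = 184,600 − 14,600 = 170,000 kg.
Stage dry mass = ε × stage wet mass = 0.15 × 170,000 = 25,500 kg.
Burnout mass m_f = stage dry + payload = 25,500 + 14,600 = 40,100 kg.
Δv = v_e · ln(184,600/40,100) = 4180.0 × ln(4.603) = 4180.0 × 1.5268 ≈ 6382 m/s.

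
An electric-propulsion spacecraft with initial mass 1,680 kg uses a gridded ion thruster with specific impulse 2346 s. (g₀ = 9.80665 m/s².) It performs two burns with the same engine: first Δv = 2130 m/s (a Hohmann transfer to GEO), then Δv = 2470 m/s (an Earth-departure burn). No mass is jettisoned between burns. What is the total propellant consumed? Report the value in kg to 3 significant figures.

v_e = Isp · g₀ = 2346 × 9.80665 = 23006.4 m/s.
After the first burn: m = 1680 × exp(−2130/23006.4) = 1680 × 0.91157 = 1,531.44 kg.
After the second burn: m = 1,531.44 × exp(−2470/23006.4) = 1,531.44 × 0.89820 = 1,375.54 kg.
Total propellant = m₀ − m_final = 1680 − 1,375.54 = 304.46 kg.

total propellant consumed ≈ 304 kg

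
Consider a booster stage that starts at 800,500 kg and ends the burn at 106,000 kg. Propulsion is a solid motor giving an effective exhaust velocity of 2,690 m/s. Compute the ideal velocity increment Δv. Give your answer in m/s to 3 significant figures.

By the Tsiolkovsky rocket equation, Δv = v_e · ln(m₀/m_f) = 2690.0 × ln(7.552) = 2690.0 × 2.0218 ≈ 5438.6 m/s.

Δv ≈ 5440 m/s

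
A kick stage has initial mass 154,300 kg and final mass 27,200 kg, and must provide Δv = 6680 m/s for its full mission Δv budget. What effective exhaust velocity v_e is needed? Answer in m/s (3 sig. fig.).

ln(m₀/m_f) = ln(154300/27200) = ln(5.673) = 1.7357.
By the Tsiolkovsky rocket equation, v_e = Δv / ln(m₀/m_f) = 6680 / 1.7357 = 3848.6 m/s.

v_e ≈ 3850 m/s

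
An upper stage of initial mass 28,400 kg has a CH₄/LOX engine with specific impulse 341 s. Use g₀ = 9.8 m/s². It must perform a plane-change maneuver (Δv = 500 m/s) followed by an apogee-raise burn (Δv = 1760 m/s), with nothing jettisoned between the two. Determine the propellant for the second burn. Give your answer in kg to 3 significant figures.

propellant for the second burn ≈ 10000 kg

v_e = Isp · g₀ = 341 × 9.8 = 3341.8 m/s.
After the first burn: m = 28400 × exp(−500/3341.8) = 28400 × 0.86104 = 24,453.5 kg.
After the second burn: m = 24,453.5 × exp(−1760/3341.8) = 24,453.5 × 0.59057 = 14,441.5 kg.
Second-burn propellant = 24,453.5 − 14,441.5 = 10,012 kg.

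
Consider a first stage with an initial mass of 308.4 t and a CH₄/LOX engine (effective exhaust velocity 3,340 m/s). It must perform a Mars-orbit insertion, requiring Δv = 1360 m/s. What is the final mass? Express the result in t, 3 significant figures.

final mass ≈ 205 t

From the ideal rocket equation, m₀/m_f = exp(Δv / v_e) = exp(1360 / 3340.0) = exp(0.4072) = 1.5026.
m_f = m₀ / 1.5026 = 308.4 / 1.5026 = 205.244 t.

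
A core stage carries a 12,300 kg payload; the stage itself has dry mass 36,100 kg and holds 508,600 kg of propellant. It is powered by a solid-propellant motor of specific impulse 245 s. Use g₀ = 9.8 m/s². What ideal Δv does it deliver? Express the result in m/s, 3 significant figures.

v_e = Isp · g₀ = 245 × 9.8 = 2401.0 m/s.
m₀ = payload + dry + propellant = 12,300 + 36,100 + 508,600 = 557,000 kg.
m_f = payload + dry = 12,300 + 36,100 = 48,400 kg.
Δv = v_e · ln(m₀/m_f) = 2401.0 × ln(11.51) = 2401.0 × 2.4431 ≈ 5865.8 m/s.

Δv ≈ 5870 m/s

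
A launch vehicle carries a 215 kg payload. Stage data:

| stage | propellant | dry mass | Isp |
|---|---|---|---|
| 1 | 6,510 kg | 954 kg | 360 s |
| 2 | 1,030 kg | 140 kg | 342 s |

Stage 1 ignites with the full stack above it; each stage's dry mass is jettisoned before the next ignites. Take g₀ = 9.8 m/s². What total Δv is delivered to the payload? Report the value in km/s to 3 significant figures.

Ignition mass of stage 1 = 6,510+954 + 1,030+140 + 215 = 8,849 kg.
Stage 1: m₀ = 8,849 kg, m_f = 8,849 − 6,510 = 2,339 kg; Δv = 360×9.8×ln(3.783) = 3528.0×1.3306 ≈ 4694 m/s.
Stage 2: m₀ = 1,385 kg, m_f = 1,385 − 1,030 = 355 kg; Δv = 342×9.8×ln(3.901) = 3351.6×1.3613 ≈ 4563 m/s.
Total Δv = 4694 + 4563 = 9257 m/s.

Δv ≈ 9.26 km/s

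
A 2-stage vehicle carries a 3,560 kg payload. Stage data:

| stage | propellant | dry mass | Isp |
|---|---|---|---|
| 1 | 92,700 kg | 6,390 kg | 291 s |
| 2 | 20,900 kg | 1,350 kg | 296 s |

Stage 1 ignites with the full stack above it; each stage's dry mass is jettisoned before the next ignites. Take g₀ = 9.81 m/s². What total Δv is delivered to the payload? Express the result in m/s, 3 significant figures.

Ignition mass of stage 1 = 92,700+6,390 + 20,900+1,350 + 3,560 = 124,900 kg.
Stage 1: m₀ = 124,900 kg, m_f = 124,900 − 92,700 = 32,200 kg; Δv = 291×9.81×ln(3.879) = 2854.7×1.3555 ≈ 3870 m/s.
Stage 2: m₀ = 25,810 kg, m_f = 25,810 − 20,900 = 4,910 kg; Δv = 296×9.81×ln(5.257) = 2903.8×1.6595 ≈ 4819 m/s.
Total Δv = 3870 + 4819 = 8689 m/s.

Δv ≈ 8690 m/s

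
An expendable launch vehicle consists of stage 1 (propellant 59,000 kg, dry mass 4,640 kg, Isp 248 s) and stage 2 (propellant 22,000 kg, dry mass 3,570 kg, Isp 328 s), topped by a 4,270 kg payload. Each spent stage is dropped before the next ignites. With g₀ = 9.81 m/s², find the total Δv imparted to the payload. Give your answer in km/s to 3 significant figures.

Δv ≈ 6.73 km/s

Ignition mass of stage 1 = 59,000+4,640 + 22,000+3,570 + 4,270 = 93,480 kg.
Stage 1: m₀ = 93,480 kg, m_f = 93,480 − 59,000 = 34,480 kg; Δv = 248×9.81×ln(2.711) = 2432.9×0.9974 ≈ 2426 m/s.
Stage 2: m₀ = 29,840 kg, m_f = 29,840 − 22,000 = 7,840 kg; Δv = 328×9.81×ln(3.806) = 3217.7×1.3366 ≈ 4301 m/s.
Total Δv = 2426 + 4301 = 6727 m/s.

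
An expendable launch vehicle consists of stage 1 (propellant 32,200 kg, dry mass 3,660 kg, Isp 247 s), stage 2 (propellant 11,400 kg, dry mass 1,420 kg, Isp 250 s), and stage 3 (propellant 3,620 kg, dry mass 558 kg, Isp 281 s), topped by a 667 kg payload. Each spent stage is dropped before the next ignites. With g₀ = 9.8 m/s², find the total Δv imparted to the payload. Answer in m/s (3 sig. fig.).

Ignition mass of stage 1 = 32,200+3,660 + 11,400+1,420 + 3,620+558 + 667 = 53,525 kg.
Stage 1: m₀ = 53,525 kg, m_f = 53,525 − 32,200 = 21,325 kg; Δv = 247×9.8×ln(2.51) = 2420.6×0.9203 ≈ 2228 m/s.
Stage 2: m₀ = 17,665 kg, m_f = 17,665 − 11,400 = 6,265 kg; Δv = 250×9.8×ln(2.82) = 2450.0×1.0366 ≈ 2540 m/s.
Stage 3: m₀ = 4,845 kg, m_f = 4,845 − 3,620 = 1,225 kg; Δv = 281×9.8×ln(3.955) = 2753.8×1.3750 ≈ 3786 m/s.
Total Δv = 2228 + 2540 + 3786 = 8554 m/s.

Δv ≈ 8550 m/s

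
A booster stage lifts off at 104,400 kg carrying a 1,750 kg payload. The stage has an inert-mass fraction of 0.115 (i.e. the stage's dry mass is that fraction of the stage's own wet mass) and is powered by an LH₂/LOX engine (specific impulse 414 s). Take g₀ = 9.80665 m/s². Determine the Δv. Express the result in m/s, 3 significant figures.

Δv ≈ 8290 m/s

Stage wet mass = m₀ − payload = 104,400 − 1,750 = 102,650 kg.
Stage dry mass = ε × stage wet mass = 0.115 × 102,650 = 11,804.8 kg.
Burnout mass m_f = stage dry + payload = 11,804.8 + 1,750 = 13,554.8 kg.
v_e = Isp · g₀ = 414 × 9.80665 = 4060.0 m/s.
Rocket equation: Δv = v_e · ln(104,400/13,554.8) = 4060.0 × ln(7.702) = 4060.0 × 2.0415 ≈ 8288 m/s.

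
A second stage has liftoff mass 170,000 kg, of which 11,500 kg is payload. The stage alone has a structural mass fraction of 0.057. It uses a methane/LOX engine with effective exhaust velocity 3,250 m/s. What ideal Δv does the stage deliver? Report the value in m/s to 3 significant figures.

Stage wet mass = m₀ − payload = 170,000 − 11,500 = 158,500 kg.
Stage dry mass = ε × stage wet mass = 0.057 × 158,500 = 9,034.5 kg.
Burnout mass m_f = stage dry + payload = 9,034.5 + 11,500 = 20,534.5 kg.
From the ideal rocket equation, Δv = v_e · ln(170,000/20,534.5) = 3250.0 × ln(8.279) = 3250.0 × 2.1137 ≈ 6869 m/s.

Δv ≈ 6870 m/s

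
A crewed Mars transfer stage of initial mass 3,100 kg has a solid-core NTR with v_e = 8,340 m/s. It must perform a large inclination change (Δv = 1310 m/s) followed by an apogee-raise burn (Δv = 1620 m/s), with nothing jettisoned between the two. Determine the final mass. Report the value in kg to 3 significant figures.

final mass ≈ 2180 kg

After the first burn: m = 3100 × exp(−1310/8340.0) = 3100 × 0.85464 = 2,649.38 kg.
After the second burn: m = 2,649.38 × exp(−1620/8340.0) = 2,649.38 × 0.82346 = 2,181.66 kg.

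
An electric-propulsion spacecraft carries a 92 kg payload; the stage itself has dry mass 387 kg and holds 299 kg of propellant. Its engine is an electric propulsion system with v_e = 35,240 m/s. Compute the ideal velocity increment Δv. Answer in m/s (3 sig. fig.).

m₀ = payload + dry + propellant = 92 + 387 + 299 = 778 kg.
m_f = payload + dry = 92 + 387 = 479 kg.
Using Δv = v_e ln(m₀/m_f): Δv = v_e · ln(m₀/m_f) = 35240.0 × ln(1.624) = 35240.0 × 0.4850 ≈ 17092.3 m/s.

Δv ≈ 17100 m/s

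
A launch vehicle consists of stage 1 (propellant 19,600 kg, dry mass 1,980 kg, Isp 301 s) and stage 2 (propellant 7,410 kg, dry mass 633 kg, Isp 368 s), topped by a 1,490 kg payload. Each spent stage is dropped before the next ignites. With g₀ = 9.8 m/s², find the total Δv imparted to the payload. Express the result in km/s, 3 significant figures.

Ignition mass of stage 1 = 19,600+1,980 + 7,410+633 + 1,490 = 31,113 kg.
Stage 1: m₀ = 31,113 kg, m_f = 31,113 − 19,600 = 11,513 kg; Δv = 301×9.8×ln(2.702) = 2949.8×0.9941 ≈ 2933 m/s.
Stage 2: m₀ = 9,533 kg, m_f = 9,533 − 7,410 = 2,123 kg; Δv = 368×9.8×ln(4.49) = 3606.4×1.5019 ≈ 5417 m/s.
Total Δv = 2933 + 5417 = 8350 m/s.

Δv ≈ 8.35 km/s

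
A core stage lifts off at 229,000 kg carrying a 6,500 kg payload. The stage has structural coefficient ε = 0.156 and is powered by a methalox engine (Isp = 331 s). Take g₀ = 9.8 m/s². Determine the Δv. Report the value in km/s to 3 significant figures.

Stage wet mass = m₀ − payload = 229,000 − 6,500 = 222,500 kg.
Stage dry mass = ε × stage wet mass = 0.156 × 222,500 = 34,710 kg.
Burnout mass m_f = stage dry + payload = 34,710 + 6,500 = 41,210 kg.
v_e = Isp · g₀ = 331 × 9.8 = 3243.8 m/s.
Rocket equation: Δv = v_e · ln(229,000/41,210) = 3243.8 × ln(5.557) = 3243.8 × 1.7150 ≈ 5563 m/s.

Δv ≈ 5.56 km/s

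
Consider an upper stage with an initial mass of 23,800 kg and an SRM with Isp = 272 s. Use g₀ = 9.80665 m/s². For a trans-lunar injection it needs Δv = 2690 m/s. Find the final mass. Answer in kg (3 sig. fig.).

final mass ≈ 8680 kg

v_e = Isp · g₀ = 272 × 9.80665 = 2667.4 m/s.
m₀/m_f = exp(Δv / v_e) = exp(2690 / 2667.4) = exp(1.0085) = 2.7414.
m_f = m₀ / 2.7414 = 23,800 / 2.7414 = 8,681.7 kg.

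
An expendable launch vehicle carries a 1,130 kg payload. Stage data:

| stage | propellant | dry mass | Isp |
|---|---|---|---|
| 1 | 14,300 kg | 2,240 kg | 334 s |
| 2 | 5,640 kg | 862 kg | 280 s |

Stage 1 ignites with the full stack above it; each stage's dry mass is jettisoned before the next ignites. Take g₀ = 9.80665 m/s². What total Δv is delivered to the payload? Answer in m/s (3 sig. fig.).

Ignition mass of stage 1 = 14,300+2,240 + 5,640+862 + 1,130 = 24,172 kg.
Stage 1: m₀ = 24,172 kg, m_f = 24,172 − 14,300 = 9,872 kg; Δv = 334×9.80665×ln(2.449) = 3275.4×0.8955 ≈ 2933 m/s.
Stage 2: m₀ = 7,632 kg, m_f = 7,632 − 5,640 = 1,992 kg; Δv = 280×9.80665×ln(3.831) = 2745.9×1.3432 ≈ 3688 m/s.
Total Δv = 2933 + 3688 = 6621 m/s.

Δv ≈ 6620 m/s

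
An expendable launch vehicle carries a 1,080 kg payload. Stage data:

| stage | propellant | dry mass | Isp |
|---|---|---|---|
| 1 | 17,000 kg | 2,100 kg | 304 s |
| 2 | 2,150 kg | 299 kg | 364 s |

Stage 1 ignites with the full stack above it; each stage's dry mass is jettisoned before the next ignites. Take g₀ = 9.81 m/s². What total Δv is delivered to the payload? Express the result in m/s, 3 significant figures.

Ignition mass of stage 1 = 17,000+2,100 + 2,150+299 + 1,080 = 22,629 kg.
Stage 1: m₀ = 22,629 kg, m_f = 22,629 − 17,000 = 5,629 kg; Δv = 304×9.81×ln(4.02) = 2982.2×1.3913 ≈ 4149 m/s.
Stage 2: m₀ = 3,529 kg, m_f = 3,529 − 2,150 = 1,379 kg; Δv = 364×9.81×ln(2.559) = 3570.8×0.9397 ≈ 3355 m/s.
Total Δv = 4149 + 3355 = 7504 m/s.

Δv ≈ 7500 m/s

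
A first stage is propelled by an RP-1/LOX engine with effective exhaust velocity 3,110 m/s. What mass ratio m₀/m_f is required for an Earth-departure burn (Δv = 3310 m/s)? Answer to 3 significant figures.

By the Tsiolkovsky rocket equation, m₀/m_f = exp(Δv / v_e) = exp(3310 / 3110.0) = exp(1.0643) = 2.8988.

mass ratio ≈ 2.90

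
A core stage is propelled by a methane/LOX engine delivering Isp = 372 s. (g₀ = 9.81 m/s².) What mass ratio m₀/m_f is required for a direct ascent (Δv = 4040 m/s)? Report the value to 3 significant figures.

v_e = Isp · g₀ = 372 × 9.81 = 3649.3 m/s.
m₀/m_f = exp(Δv / v_e) = exp(4040 / 3649.3) = exp(1.1071) = 3.0254.

mass ratio ≈ 3.03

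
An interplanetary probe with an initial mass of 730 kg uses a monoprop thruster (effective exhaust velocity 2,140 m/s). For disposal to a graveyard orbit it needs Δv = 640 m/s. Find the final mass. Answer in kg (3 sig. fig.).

Rocket equation: m₀/m_f = exp(Δv / v_e) = exp(640 / 2140.0) = exp(0.2991) = 1.3486.
m_f = m₀ / 1.3486 = 730 / 1.3486 = 541.302 kg.

final mass ≈ 541 kg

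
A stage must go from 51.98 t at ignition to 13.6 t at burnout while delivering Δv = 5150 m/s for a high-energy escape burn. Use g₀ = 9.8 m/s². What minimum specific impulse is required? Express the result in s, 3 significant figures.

Isp ≈ 392 s

ln(m₀/m_f) = ln(51980/13600) = ln(3.822) = 1.3408.
Using Δv = v_e ln(m₀/m_f): v_e = Δv / ln(m₀/m_f) = 5150 / 1.3408 = 3841.0 m/s.
Isp = v_e / g₀ = 3841.0 / 9.8 = 391.9 s.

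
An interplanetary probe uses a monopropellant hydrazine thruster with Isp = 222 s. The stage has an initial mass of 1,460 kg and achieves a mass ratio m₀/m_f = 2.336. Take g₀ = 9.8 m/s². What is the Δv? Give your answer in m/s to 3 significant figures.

v_e = Isp · g₀ = 222 × 9.8 = 2175.6 m/s.
By the Tsiolkovsky rocket equation, Δv = v_e · ln(2.336) = 2175.6 × 0.8484 ≈ 1845.9 m/s.

Δv ≈ 1850 m/s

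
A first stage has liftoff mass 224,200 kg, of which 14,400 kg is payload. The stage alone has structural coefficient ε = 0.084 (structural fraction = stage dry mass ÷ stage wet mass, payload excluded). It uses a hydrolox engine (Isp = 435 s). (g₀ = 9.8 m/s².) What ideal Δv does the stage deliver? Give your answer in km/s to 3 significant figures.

Stage wet mass = m₀ − payload = 224,200 − 14,400 = 209,800 kg.
Stage dry mass = ε × stage wet mass = 0.084 × 209,800 = 17,623.2 kg.
Burnout mass m_f = stage dry + payload = 17,623.2 + 14,400 = 32,023.2 kg.
v_e = Isp · g₀ = 435 × 9.8 = 4263.0 m/s.
Using Δv = v_e ln(m₀/m_f): Δv = v_e · ln(224,200/32,023.2) = 4263.0 × ln(7.001) = 4263.0 × 1.9461 ≈ 8296 m/s.

Δv ≈ 8.30 km/s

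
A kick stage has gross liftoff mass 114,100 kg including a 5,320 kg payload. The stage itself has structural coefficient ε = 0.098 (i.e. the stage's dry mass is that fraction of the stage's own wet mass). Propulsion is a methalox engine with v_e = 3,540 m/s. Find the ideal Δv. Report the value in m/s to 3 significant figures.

Stage wet mass = m₀ − payload = 114,100 − 5,320 = 108,780 kg.
Stage dry mass = ε × stage wet mass = 0.098 × 108,780 = 10,660.4 kg.
Burnout mass m_f = stage dry + payload = 10,660.4 + 5,320 = 15,980.4 kg.
Using Δv = v_e ln(m₀/m_f): Δv = v_e · ln(114,100/15,980.4) = 3540.0 × ln(7.14) = 3540.0 × 1.9657 ≈ 6959 m/s.

Δv ≈ 6960 m/s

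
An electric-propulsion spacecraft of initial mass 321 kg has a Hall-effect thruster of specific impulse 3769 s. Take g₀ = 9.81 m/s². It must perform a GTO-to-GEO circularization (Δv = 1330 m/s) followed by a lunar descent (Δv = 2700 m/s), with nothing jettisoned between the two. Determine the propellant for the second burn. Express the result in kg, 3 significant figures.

propellant for the second burn ≈ 21.8 kg

v_e = Isp · g₀ = 3769 × 9.81 = 36973.9 m/s.
After the first burn: m = 321 × exp(−1330/36973.9) = 321 × 0.96467 = 309.659 kg.
After the second burn: m = 309.659 × exp(−2700/36973.9) = 309.659 × 0.92958 = 287.853 kg.
Second-burn propellant = 309.659 − 287.853 = 21.806 kg.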